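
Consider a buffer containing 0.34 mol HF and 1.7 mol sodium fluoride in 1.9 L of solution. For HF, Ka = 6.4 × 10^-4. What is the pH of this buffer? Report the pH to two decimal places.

pKa = −log(6.4 × 10^-4) = 3.194
Henderson–Hasselbalch: pH = pKa + log([F-]/[HF]) = 3.194 + log(1.7/0.34)
pH = 3.194 + (+0.699) = 3.89

pH = 3.89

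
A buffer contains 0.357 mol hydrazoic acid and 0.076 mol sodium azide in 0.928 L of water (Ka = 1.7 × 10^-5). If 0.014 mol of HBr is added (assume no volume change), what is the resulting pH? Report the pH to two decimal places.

After neutralization: n(HN3) = 0.371 mol, n(N3-) = 0.062 mol.
pKa = −log(1.7 × 10^-5) = 4.770
pH = pKa + log(n_N3-/n_HN3) = 4.770 + log(0.062/0.371) = 4.770 + (-0.777)

pH = 3.99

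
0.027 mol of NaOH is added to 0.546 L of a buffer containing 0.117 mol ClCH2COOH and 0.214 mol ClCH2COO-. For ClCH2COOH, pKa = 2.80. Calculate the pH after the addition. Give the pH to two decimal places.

pH = 3.23

OH- converts ClCH2COOH to ClCH2COO-: ClCH2COOH → 0.09 mol, ClCH2COO- → 0.241 mol.
pH = pKa + log([A⁻]/[HA]) = 2.80 + log(0.241/0.09) = 2.80 +0.428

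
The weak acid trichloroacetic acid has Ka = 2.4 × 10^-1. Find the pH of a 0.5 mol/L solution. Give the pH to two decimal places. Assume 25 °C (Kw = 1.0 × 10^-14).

pH = 0.61

Cl3CCOOH ⇌ Cl3CCOO- + H+
From the ICE table, Ka = [H+]²/(0.5 − [H+]) = 2.4 × 10^-1.
The 5% rule fails; solving [H+]² + Ka·[H+] − Ka·C₀ = 0 exactly:
[H+] = [−0.24 + √(0.24² + 0.48)]/2 = 2.47 × 10^-1 M
pH = −log(2.47 × 10^-1) = 0.61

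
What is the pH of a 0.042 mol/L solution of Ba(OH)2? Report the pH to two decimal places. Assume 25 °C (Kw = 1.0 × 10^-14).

Ba(OH)2 is a strong base (each formula unit releases 2 OH-); [OH-] = 0.084 M.
pOH = -log(0.084) = 1.08
pH = 14.00 - 1.08 = 12.92

pH = 12.92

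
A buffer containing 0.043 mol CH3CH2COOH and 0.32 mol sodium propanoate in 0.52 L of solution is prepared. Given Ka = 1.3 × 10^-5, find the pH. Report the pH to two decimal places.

pH = 5.76

pKa = −log(1.3 × 10^-5) = 4.886
Using pH = pKa + log([base]/[acid]) with [base]/[acid] = 0.32/0.043:
pH = 4.886 + (+0.872) = 5.76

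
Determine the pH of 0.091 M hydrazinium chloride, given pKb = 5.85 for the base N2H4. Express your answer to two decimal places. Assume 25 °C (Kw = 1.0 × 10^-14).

pH = 4.60

N2H5+ is the conjugate acid of the weak base N2H4.
Kb = 10^(−5.85) = 1.41 × 10^-6
Ka = Kw/Kb = 1.0×10^-14 / 1.41 × 10^-6 = 7.09 × 10^-9
From the ICE table, Ka = [H+]²/(0.091 − [H+]) = 7.09 × 10^-9.
Neglecting [H+] in the denominator: [H+] = √(7.09 × 10^-9 × 0.091) = 2.54 × 10^-5 M
pH = −log(2.54 × 10^-5) = 4.60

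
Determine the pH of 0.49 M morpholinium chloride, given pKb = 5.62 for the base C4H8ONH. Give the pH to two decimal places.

C4H8ONH2+ is the conjugate acid of the weak base C4H8ONH.
Kb = 10^(−5.62) = 2.40 × 10^-6
Ka = Kw/Kb = 1.0×10^-14 / 2.40 × 10^-6 = 4.17 × 10^-9
From the ICE table, Ka = x²/(0.49 − x) = 4.17 × 10^-9.
Neglecting x in the denominator: x = √(4.17 × 10^-9 × 0.49) = 4.52 × 10^-5 M
Check: 0.0092% ionized — well under 5%, approximation valid.
pH = −log[H+] = −log(4.52 × 10^-5) = 4.34

pH = 4.34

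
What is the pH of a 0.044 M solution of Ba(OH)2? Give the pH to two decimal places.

Ba(OH)2 is a strong base (each formula unit releases 2 OH-); [OH-] = 0.088 M.
pOH = -log(0.088) = 1.06
pH = 14.00 - 1.06 = 12.94

pH = 12.94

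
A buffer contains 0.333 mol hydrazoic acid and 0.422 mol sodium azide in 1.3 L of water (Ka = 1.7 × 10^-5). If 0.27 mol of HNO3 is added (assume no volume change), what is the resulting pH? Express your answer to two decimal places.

After neutralization: n(HN3) = 0.603 mol, n(N3-) = 0.152 mol.
pKa = −log(1.7 × 10^-5) = 4.770
Henderson–Hasselbalch with mole ratio 0.152/0.603: pH = 4.770 + (-0.598)

pH = 4.17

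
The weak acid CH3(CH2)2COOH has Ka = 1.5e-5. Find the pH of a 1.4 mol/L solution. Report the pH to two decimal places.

pH = 2.34

CH3(CH2)2COOH ⇌ CH3(CH2)2COO- + H+
Ka = [H+]²/(1.4 − [H+]) = 1.5 × 10^-5
Assume [H+] ≪ 1.4: [H+] ≈ √(1.5 × 10^-5 × 1.4) = 4.58 × 10^-3 M
([H+]/C₀ = 0.33% < 5%, so the approximation holds.)
pH = −log(4.58 × 10^-3) = 2.34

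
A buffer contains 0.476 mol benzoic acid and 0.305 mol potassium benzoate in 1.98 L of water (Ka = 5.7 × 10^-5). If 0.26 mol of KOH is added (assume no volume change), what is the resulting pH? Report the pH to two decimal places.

pH = 4.66

After neutralization: n(C6H5COOH) = 0.216 mol, n(C6H5COO-) = 0.565 mol.
pKa = −log(5.7 × 10^-5) = 4.244
pH = pKa + log(n_C6H5COO-/n_C6H5COOH) = 4.244 + log(0.565/0.216) = 4.244 + (+0.418)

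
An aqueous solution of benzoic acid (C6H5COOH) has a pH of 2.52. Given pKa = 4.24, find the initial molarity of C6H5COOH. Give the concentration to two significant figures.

C₀ = 1.6 × 10^-1 M

[H+] = 10^(-2.52) = 3.02 × 10^-3 M = x
Ka = 10^(−4.24) = 5.75 × 10^-5
Ka = x²/(C₀ − x) ⇒ C₀ = x + x²/Ka
C₀ = 3.02 × 10^-3 + (3.02 × 10^-3)²/(5.75 × 10^-5) = 1.62 × 10^-1 M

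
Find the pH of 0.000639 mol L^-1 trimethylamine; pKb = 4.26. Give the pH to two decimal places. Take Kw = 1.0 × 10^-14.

(CH3)3N + H2O ⇌ (CH3)3NH+ + OH-
Kb = 10^(−4.26) = 5.50 × 10^-5
Kb = x²/(0.000639 − x) = 5.50 × 10^-5
x is not negligible relative to C₀; solve x² + 5.5e-05·x − 3.51e-08 = 0.
x = (−Kb + √(Kb² + 4·Kb·C₀))/2 = 1.62 × 10^-4 M
pOH = 3.79, so pH = 14.00 − pOH = 10.21

pH = 10.21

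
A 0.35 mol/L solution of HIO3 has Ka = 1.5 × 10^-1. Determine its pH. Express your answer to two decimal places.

pH = 0.78

HIO3 ⇌ IO3- + H+
From the ICE table, Ka = [H+]²/(0.35 − [H+]) = 1.5 × 10^-1.
[H+] is not negligible relative to C₀; solve [H+]² + 0.15·[H+] − 0.0525 = 0.
[H+] = [−0.15 + √(0.15² + 0.21)]/2 = 1.66 × 10^-1 M
pH = −log[H+] = −log(1.66 × 10^-1) = 0.78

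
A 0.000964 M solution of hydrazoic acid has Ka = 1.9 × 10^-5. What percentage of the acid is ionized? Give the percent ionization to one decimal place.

HN3 ⇌ N3- + H+; let x = [H+] at equilibrium.
Solve x² + 1.9e-05x − 1.83e-08 = 0 → x = 1.26 × 10^-4 M
Fraction ionized = 1.26 × 10^-4 / 0.000964 = 0.1307 → 13.1%

13.1%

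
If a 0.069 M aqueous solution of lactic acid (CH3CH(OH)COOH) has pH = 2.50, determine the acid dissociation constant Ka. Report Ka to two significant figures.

[H+] = 10^(-2.50) = 3.16 × 10^-3 M
At equilibrium [HA] = 0.069 − 3.16 × 10^-3 = 6.58 × 10^-2 M
Ka = [H+][A-]/[HA] = (3.16 × 10^-3)² / 6.58 × 10^-2 = 1.5 × 10^-4

Ka = 1.5 × 10^-4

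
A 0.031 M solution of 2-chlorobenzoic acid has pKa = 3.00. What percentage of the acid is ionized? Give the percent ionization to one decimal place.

ClC6H4COOH ⇌ ClC6H4COO- + H+; let x = [H+] at equilibrium.
Ka = 10^(−3.00) = 1.00 × 10^-3
Solve x² + 0.001x − 3.1e-05 = 0 → x = 5.09 × 10^-3 M
% ionization = x/C₀ × 100% = 5.09 × 10^-3/0.031 × 100% = 16.4%

16.4%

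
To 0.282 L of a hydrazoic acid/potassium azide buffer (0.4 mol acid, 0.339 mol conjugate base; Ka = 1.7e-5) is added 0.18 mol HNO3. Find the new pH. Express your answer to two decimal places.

pH = 4.21

Added H+ converts N3- to HN3: HN3 → 0.58 mol, N3- → 0.159 mol.
pKa = −log(1.7 × 10^-5) = 4.770
pH = pKa + log(n_N3-/n_HN3) = 4.770 + log(0.159/0.58) = 4.770 + (-0.562)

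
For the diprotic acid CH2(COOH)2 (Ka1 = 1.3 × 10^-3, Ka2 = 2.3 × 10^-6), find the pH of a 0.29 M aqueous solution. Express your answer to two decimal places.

pH = 1.73

Since Ka1 ≫ Ka2, the first ionization dominates [H+].
Ka1 = x²/(0.29 − x) = 1.3 × 10^-3
Solving the quadratic: x = (−Ka1 + √(Ka1² + 4·Ka1·C₀))/2 = 1.88 × 10^-2 M
pH = −log(1.88 × 10^-2) = 1.73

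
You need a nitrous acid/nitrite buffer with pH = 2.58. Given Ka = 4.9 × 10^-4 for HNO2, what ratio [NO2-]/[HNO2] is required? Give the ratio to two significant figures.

ratio = 0.19

pKa = -log(4.9 × 10^-4) = 3.310
pH = pKa + log(r) ⇒ log(r) = 2.58 − 3.310 = -0.730
r = [NO2-]/[HNO2] = 10^(-0.730) = 0.186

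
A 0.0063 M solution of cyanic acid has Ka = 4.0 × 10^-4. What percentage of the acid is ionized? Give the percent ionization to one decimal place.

HOCN ⇌ OCN- + H+; let x = [H+] at equilibrium.
Solve x² + 0.0004x − 2.52e-06 = 0 → x = 1.40 × 10^-3 M
% ionization = x/C₀ × 100% = 1.40 × 10^-3/0.0063 × 100% = 22.2%

22.2%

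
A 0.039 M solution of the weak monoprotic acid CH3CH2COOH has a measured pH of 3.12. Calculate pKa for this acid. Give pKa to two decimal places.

pKa = 4.82

[H+] = 10^(-3.12) = 7.59 × 10^-4 M
At equilibrium [HA] = 0.039 − 7.59 × 10^-4 = 3.82 × 10^-2 M
Ka = [H+][A-]/[HA] = (7.59 × 10^-4)² / 3.82 × 10^-2 = 1.51 × 10^-5
pKa = -log(1.51 × 10^-5) = 4.82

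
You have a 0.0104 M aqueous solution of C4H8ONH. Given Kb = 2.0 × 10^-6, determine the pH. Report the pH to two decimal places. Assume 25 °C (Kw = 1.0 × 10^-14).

pH = 10.16

C4H8ONH + H2O ⇌ C4H8ONH2+ + OH-
Let x = [OH-] at equilibrium. Kb = x²/(0.0104 − x).
Neglecting x in the denominator: x = √(2.0 × 10^-6 × 0.0104) = 1.44 × 10^-4 M
Check: 1.4% ionized — well under 5%, approximation valid.
pOH = −log(1.44 × 10^-4) = 3.84; pH = 14.00 − 3.84 = 10.16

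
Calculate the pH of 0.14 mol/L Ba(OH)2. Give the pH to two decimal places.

pH = 13.45

Ba(OH)2 is a strong base (each formula unit releases 2 OH-); [OH-] = 0.28 M.
pOH = -log(0.28) = 0.55
pH = 14.00 - 0.55 = 13.45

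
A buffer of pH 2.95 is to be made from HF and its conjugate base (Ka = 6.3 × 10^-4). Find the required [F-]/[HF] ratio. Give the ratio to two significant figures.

pKa = -log(6.3 × 10^-4) = 3.201
pH = pKa + log(r) ⇒ log(r) = 2.95 − 3.201 = -0.251
r = [F-]/[HF] = 10^(-0.251) = 0.561

ratio = 0.56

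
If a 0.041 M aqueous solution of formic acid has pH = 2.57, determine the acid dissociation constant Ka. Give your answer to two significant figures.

Ka = 1.9 × 10^-4

[H+] = 10^(-2.57) = 2.69 × 10^-3 M
At equilibrium [HA] = 0.041 − 2.69 × 10^-3 = 3.83 × 10^-2 M
Ka = [H+][A-]/[HA] = (2.69 × 10^-3)² / 3.83 × 10^-2 = 1.9 × 10^-4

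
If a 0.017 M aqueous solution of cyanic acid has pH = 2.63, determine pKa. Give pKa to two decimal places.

pKa = 3.43

[H+] = 10^(-2.63) = 2.34 × 10^-3 M
At equilibrium [HA] = 0.017 − 2.34 × 10^-3 = 1.47 × 10^-2 M
Ka = [H+][A-]/[HA] = (2.34 × 10^-3)² / 1.47 × 10^-2 = 3.72 × 10^-4
pKa = -log(3.72 × 10^-4) = 3.43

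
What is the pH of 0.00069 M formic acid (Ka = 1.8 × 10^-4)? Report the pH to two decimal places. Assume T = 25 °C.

HCOOH ⇌ HCOO- + H+
Ka = [H+]²/(0.00069 − [H+]) = 1.8 × 10^-4
The 5% rule fails; solving [H+]² + Ka·[H+] − Ka·C₀ = 0 exactly:
[H+] = (−Ka + √(Ka² + 4·Ka·C₀))/2 = 2.74 × 10^-4 M
pH = −log(2.74 × 10^-4) = 3.56

pH = 3.56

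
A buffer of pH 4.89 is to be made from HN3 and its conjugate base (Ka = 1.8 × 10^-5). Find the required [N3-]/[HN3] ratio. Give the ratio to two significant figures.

ratio = 1.4

pKa = -log(1.8 × 10^-5) = 4.745
pH = pKa + log(r) ⇒ log(r) = 4.89 − 4.745 = +0.145
r = [N3-]/[HN3] = 10^(+0.145) = 1.4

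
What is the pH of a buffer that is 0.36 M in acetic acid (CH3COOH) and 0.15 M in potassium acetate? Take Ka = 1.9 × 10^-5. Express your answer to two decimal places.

pKa = −log(1.9 × 10^-5) = 4.721
Henderson–Hasselbalch: pH = pKa + log([CH3COO-]/[CH3COOH]) = 4.721 + log(0.15/0.36)
pH = 4.721 + (-0.380) = 4.34

pH = 4.34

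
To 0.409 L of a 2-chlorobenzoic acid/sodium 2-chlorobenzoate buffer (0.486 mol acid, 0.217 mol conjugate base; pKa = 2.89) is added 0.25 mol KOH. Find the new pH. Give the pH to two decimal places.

OH- converts ClC6H4COOH to ClC6H4COO-: ClC6H4COOH → 0.236 mol, ClC6H4COO- → 0.467 mol.
pH = pKa + log([A⁻]/[HA]) = 2.89 + log(0.467/0.236) = 2.89 +0.296

pH = 3.19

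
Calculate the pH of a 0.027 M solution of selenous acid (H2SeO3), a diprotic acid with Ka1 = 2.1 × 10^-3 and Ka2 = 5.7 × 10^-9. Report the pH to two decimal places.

pH = 2.18

Ka1 ≫ Ka2, so treat the first dissociation as the only significant source of H+.
Ka1 = x²/(0.027 − x) = 2.1 × 10^-3
Solving the quadratic: x = (−Ka1 + √(Ka1² + 4·Ka1·C₀))/2 = 6.55 × 10^-3 M
pH = −log(6.55 × 10^-3) = 2.18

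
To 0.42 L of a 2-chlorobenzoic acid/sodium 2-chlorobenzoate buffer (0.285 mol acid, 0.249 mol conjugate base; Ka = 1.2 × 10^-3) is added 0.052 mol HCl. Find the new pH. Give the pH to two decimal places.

After neutralization: n(ClC6H4COOH) = 0.337 mol, n(ClC6H4COO-) = 0.197 mol.
pKa = −log(1.2 × 10^-3) = 2.921
pH = pKa + log(n_ClC6H4COO-/n_ClC6H4COOH) = 2.921 + log(0.197/0.337) = 2.921 + (-0.233)

pH = 2.69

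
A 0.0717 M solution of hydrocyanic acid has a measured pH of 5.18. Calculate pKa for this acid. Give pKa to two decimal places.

pKa = 9.22

[H+] = 10^(-5.18) = 6.61 × 10^-6 M
At equilibrium [HA] = 0.0717 − 6.61 × 10^-6 = 7.17 × 10^-2 M
Ka = [H+][A-]/[HA] = (6.61 × 10^-6)² / 7.17 × 10^-2 = 6.09 × 10^-10
pKa = -log(6.09 × 10^-10) = 9.22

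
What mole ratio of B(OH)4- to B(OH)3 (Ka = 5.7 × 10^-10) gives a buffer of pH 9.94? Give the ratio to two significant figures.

ratio = 5.0

pKa = -log(5.7 × 10^-10) = 9.244
pH = pKa + log(r) ⇒ log(r) = 9.94 − 9.244 = +0.696
r = [B(OH)4-]/[B(OH)3] = 10^(+0.696) = 4.97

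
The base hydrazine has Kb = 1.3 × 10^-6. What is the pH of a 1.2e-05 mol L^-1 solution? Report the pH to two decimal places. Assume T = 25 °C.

pH = 8.53

N2H4 + H2O ⇌ N2H5+ + OH-
Kb = x²/(1.2e-05 − x) = 1.3 × 10^-6
x is not negligible relative to C₀; solve x² + 1.3e-06·x − 1.56e-11 = 0.
x = (−Kb + √(Kb² + 4·Kb·C₀))/2 = 3.35 × 10^-6 M
pOH = −log(3.35 × 10^-6) = 5.47; pH = 14.00 − 5.47 = 8.53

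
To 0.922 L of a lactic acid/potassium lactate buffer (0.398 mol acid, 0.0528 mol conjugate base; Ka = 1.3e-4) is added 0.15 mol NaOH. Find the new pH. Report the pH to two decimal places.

After neutralization: n(CH3CH(OH)COOH) = 0.248 mol, n(CH3CH(OH)COO-) = 0.203 mol.
pKa = −log(1.3 × 10^-4) = 3.886
pH = pKa + log([A⁻]/[HA]) = 3.886 + log(0.203/0.248) = 3.886 -0.087

pH = 3.80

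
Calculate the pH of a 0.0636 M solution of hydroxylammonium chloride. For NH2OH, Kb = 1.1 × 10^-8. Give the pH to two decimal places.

NH3OH+ is the conjugate acid of the weak base NH2OH.
Ka = Kw/Kb = 1.0×10^-14 / 1.1 × 10^-8 = 9.09 × 10^-7
Let x = [H+] at equilibrium. Ka = x²/(0.0636 − x).
Neglecting x in the denominator: x = √(9.09 × 10^-7 × 0.0636) = 2.40 × 10^-4 M
Check: 0.38% ionized — well under 5%, approximation valid.
pH = −log[H+] = −log(2.40 × 10^-4) = 3.62

pH = 3.62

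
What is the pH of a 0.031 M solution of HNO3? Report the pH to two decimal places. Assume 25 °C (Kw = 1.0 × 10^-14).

pH = 1.51

HNO3 is a strong acid and dissociates completely, so [H+] = 0.031 M.
pH = -log(0.031) = 1.51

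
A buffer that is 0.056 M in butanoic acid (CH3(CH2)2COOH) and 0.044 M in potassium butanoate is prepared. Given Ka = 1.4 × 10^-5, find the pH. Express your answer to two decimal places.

pKa = −log(1.4 × 10^-5) = 4.854
pH = pKa + log([A⁻]/[HA]) = 4.854 + log(0.044/0.056)
pH = 4.854 + (-0.105) = 4.75

pH = 4.75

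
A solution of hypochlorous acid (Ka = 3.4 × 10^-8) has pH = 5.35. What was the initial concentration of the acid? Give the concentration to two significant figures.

C₀ = 5.9 × 10^-4 M

[H+] = 10^(-5.35) = 4.47 × 10^-6 M = x
Ka = x²/(C₀ − x) ⇒ C₀ = x + x²/Ka
C₀ = 4.47 × 10^-6 + (4.47 × 10^-6)²/(3.4 × 10^-8) = 5.92 × 10^-4 M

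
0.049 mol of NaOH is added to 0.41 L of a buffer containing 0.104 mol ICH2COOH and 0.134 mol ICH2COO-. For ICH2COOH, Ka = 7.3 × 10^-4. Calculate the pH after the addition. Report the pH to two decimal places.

pH = 3.66

OH- converts ICH2COOH to ICH2COO-: ICH2COOH → 0.055 mol, ICH2COO- → 0.183 mol.
pKa = −log(7.3 × 10^-4) = 3.137
pH = pKa + log(n_ICH2COO-/n_ICH2COOH) = 3.137 + log(0.183/0.055) = 3.137 + (+0.522)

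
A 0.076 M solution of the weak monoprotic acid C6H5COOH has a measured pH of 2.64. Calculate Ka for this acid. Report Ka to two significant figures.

Ka = 7.1 × 10^-5

[H+] = 10^(-2.64) = 2.29 × 10^-3 M
At equilibrium [HA] = 0.076 − 2.29 × 10^-3 = 7.37 × 10^-2 M
Ka = [H+][A-]/[HA] = (2.29 × 10^-3)² / 7.37 × 10^-2 = 7.1 × 10^-5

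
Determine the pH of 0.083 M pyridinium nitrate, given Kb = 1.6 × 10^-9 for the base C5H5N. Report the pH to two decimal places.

pH = 3.14

C5H5NH+ is the conjugate acid of the weak base C5H5N.
Ka = Kw/Kb = 1.0×10^-14 / 1.6 × 10^-9 = 6.25 × 10^-6
Ka = x²/(0.083 − x) = 6.25 × 10^-6
Assume x ≪ 0.083: x ≈ √(6.25 × 10^-6 × 0.083) = 7.20 × 10^-4 M
Check: 0.87% ionized — well under 5%, approximation valid.
pH = −log[H+] = −log(7.20 × 10^-4) = 3.14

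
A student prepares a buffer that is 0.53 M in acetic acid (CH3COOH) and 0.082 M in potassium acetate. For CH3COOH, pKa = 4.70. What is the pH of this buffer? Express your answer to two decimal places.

pH = 3.89

pH = pKa + log([A⁻]/[HA]) = 4.70 + log(0.082/0.53)
pH = 4.70 + (-0.810) = 3.89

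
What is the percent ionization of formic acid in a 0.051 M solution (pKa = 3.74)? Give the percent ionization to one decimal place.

HCOOH ⇌ HCOO- + H+; let x = [H+] at equilibrium.
Ka = 10^(−3.74) = 1.82 × 10^-4
Solve x² + 0.000182x − 9.28e-06 = 0 → x = 2.96 × 10^-3 M
% ionization = x/C₀ × 100% = 2.96 × 10^-3/0.051 × 100% = 5.8%

5.8%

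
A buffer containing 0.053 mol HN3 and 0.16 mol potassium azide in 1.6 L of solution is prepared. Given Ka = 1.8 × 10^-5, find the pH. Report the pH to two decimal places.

pH = 5.22

pKa = −log(1.8 × 10^-5) = 4.745
Henderson–Hasselbalch: pH = pKa + log([N3-]/[HN3]) = 4.745 + log(0.16/0.053)
pH = 4.745 + (+0.480) = 5.22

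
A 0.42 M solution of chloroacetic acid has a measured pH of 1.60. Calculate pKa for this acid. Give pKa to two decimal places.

pKa = 2.80

[H+] = 10^(-1.60) = 2.51 × 10^-2 M
At equilibrium [HA] = 0.42 − 2.51 × 10^-2 = 3.95 × 10^-1 M
Ka = [H+][A-]/[HA] = (2.51 × 10^-2)² / 3.95 × 10^-1 = 1.59 × 10^-3
pKa = -log(1.59 × 10^-3) = 2.80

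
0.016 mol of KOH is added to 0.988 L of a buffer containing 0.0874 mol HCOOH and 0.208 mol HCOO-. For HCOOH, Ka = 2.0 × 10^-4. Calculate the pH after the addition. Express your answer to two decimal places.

OH- converts HCOOH to HCOO-: HCOOH → 0.0714 mol, HCOO- → 0.224 mol.
pKa = −log(2.0 × 10^-4) = 3.699
pH = pKa + log(n_HCOO-/n_HCOOH) = 3.699 + log(0.224/0.0714) = 3.699 + (+0.497)

pH = 4.20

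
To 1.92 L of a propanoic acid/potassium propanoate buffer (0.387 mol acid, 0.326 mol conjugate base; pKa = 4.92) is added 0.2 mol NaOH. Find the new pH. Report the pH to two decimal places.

pH = 5.37

OH- converts CH3CH2COOH to CH3CH2COO-: CH3CH2COOH → 0.187 mol, CH3CH2COO- → 0.526 mol.
Henderson–Hasselbalch with mole ratio 0.526/0.187: pH = 4.92 + (+0.449)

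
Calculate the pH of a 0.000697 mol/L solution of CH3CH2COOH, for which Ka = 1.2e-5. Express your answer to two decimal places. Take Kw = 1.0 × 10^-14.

CH3CH2COOH ⇌ CH3CH2COO- + H+
Ka = x²/(0.000697 − x) = 1.2 × 10^-5
x is not negligible relative to C₀; solve x² + 1.2e-05·x − 8.36e-09 = 0.
x = [−1.2e-05 + √(1.2e-05² + 3.35e-08)]/2 = 8.57 × 10^-5 M
pH = −log(8.57 × 10^-5) = 4.07

pH = 4.07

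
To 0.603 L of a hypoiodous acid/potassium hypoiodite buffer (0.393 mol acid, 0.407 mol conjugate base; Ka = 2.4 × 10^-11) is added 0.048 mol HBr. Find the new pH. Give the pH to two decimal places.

Added H+ converts OI- to HOI: HOI → 0.441 mol, OI- → 0.359 mol.
pKa = −log(2.4 × 10^-11) = 10.620
pH = pKa + log([A⁻]/[HA]) = 10.620 + log(0.359/0.441) = 10.620 -0.089

pH = 10.53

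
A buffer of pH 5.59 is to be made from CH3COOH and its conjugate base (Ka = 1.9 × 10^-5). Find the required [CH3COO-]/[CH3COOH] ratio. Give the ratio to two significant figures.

pKa = -log(1.9 × 10^-5) = 4.721
pH = pKa + log(r) ⇒ log(r) = 5.59 − 4.721 = +0.869
r = [CH3COO-]/[CH3COOH] = 10^(+0.869) = 7.4

ratio = 7.4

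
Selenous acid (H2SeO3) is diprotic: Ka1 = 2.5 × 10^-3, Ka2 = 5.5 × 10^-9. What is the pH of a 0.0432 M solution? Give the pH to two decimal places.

Since Ka1 ≫ Ka2, the first ionization dominates [H+].
Ka1 = x²/(0.0432 − x) = 2.5 × 10^-3
Solving the quadratic: x = (−Ka1 + √(Ka1² + 4·Ka1·C₀))/2 = 9.22 × 10^-3 M
pH = −log(9.22 × 10^-3) = 2.04

pH = 2.04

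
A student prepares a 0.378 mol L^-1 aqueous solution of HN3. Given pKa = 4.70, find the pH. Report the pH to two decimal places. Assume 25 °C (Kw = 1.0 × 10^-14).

pH = 2.56

HN3 ⇌ N3- + H+
Ka = 10^(−4.70) = 2.00 × 10^-5
Ka = [H+]²/(0.378 − [H+]) = 2.00 × 10^-5
Since Ka ≪ C₀, [H+] ≈ √(Ka·C₀) = 2.75 × 10^-3 M.
Check: 0.73% ionized — well under 5%, approximation valid.
pH = −log[H+] = −log(2.75 × 10^-3) = 2.56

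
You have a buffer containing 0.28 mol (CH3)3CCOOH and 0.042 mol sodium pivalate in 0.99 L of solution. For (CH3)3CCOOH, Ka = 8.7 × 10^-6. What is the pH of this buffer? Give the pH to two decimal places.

pH = 4.24

pKa = −log(8.7 × 10^-6) = 5.060
Using pH = pKa + log([base]/[acid]) with [base]/[acid] = 0.042/0.28:
pH = 5.060 + (-0.824) = 4.24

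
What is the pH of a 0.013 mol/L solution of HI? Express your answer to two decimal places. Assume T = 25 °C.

pH = 1.89

HI is a strong acid and dissociates completely, so [H+] = 0.013 M.
pH = -log(0.013) = 1.89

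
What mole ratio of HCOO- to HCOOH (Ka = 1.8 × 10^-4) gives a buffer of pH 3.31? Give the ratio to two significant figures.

ratio = 0.37

pKa = -log(1.8 × 10^-4) = 3.745
pH = pKa + log(r) ⇒ log(r) = 3.31 − 3.745 = -0.435
r = [HCOO-]/[HCOOH] = 10^(-0.435) = 0.367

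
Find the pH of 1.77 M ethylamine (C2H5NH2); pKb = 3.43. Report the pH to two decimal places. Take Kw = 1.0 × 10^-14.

C2H5NH2 + H2O ⇌ C2H5NH3+ + OH-
Kb = 10^(−3.43) = 3.72 × 10^-4
From the ICE table, Kb = x²/(1.77 − x) = 3.72 × 10^-4.
Assume x ≪ 1.77: x ≈ √(3.72 × 10^-4 × 1.77) = 2.57 × 10^-2 M
pOH = 1.59, so pH = 14.00 − pOH = 12.41

pH = 12.41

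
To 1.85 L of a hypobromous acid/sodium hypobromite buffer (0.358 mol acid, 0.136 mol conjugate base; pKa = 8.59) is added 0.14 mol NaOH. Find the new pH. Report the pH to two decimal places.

pH = 8.69

OH- converts HOBr to OBr-: HOBr → 0.218 mol, OBr- → 0.276 mol.
Henderson–Hasselbalch with mole ratio 0.276/0.218: pH = 8.59 + (+0.102)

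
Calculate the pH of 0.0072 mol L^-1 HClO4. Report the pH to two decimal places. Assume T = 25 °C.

pH = 2.14

HClO4 is a strong acid and dissociates completely, so [H+] = 0.0072 M.
pH = -log(0.0072) = 2.14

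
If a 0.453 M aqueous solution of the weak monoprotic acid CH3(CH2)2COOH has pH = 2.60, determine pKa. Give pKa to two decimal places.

pKa = 4.85

[H+] = 10^(-2.60) = 2.51 × 10^-3 M
At equilibrium [HA] = 0.453 − 2.51 × 10^-3 = 4.50 × 10^-1 M
Ka = [H+][A-]/[HA] = (2.51 × 10^-3)² / 4.50 × 10^-1 = 1.40 × 10^-5
pKa = -log(1.40 × 10^-5) = 4.85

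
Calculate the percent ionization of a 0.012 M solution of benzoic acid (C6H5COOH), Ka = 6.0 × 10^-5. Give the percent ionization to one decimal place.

C6H5COOH ⇌ C6H5COO- + H+; let x = [H+] at equilibrium.
Ka = x²/(C₀ − x); solving the quadratic gives x = 8.19 × 10^-4 M.
% ionization = x/C₀ × 100% = 8.19 × 10^-4/0.012 × 100% = 6.8%

6.8%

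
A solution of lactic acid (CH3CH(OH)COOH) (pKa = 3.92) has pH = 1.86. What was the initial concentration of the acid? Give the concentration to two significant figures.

[H+] = 10^(-1.86) = 1.38 × 10^-2 M = x
Ka = 10^(−3.92) = 1.20 × 10^-4
Ka = x²/(C₀ − x) ⇒ C₀ = x + x²/Ka
C₀ = 1.38 × 10^-2 + (1.38 × 10^-2)²/(1.20 × 10^-4) = 1.60 M

C₀ = 1.6 M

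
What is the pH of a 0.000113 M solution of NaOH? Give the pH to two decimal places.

pH = 10.05

NaOH is a strong base; [OH-] = 0.000113 M.
pOH = -log(0.000113) = 3.95
pH = 14.00 - 3.95 = 10.05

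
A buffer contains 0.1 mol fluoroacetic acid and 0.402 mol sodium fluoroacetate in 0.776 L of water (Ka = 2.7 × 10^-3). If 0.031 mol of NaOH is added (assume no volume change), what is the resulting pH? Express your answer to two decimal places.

After neutralization: n(FCH2COOH) = 0.069 mol, n(FCH2COO-) = 0.433 mol.
pKa = −log(2.7 × 10^-3) = 2.569
Henderson–Hasselbalch with mole ratio 0.433/0.069: pH = 2.569 + (+0.798)

pH = 3.37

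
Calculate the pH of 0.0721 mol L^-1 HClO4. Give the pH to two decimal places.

pH = 1.14

HClO4 is a strong acid and dissociates completely, so [H+] = 0.0721 M.
pH = -log(0.0721) = 1.14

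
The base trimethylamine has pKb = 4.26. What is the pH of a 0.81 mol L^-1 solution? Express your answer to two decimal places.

(CH3)3N + H2O ⇌ (CH3)3NH+ + OH-
Kb = 10^(−4.26) = 5.50 × 10^-5
Kb = x²/(0.81 − x) = 5.50 × 10^-5
Neglecting x in the denominator: x = √(5.50 × 10^-5 × 0.81) = 6.67 × 10^-3 M
(x/C₀ = 0.82% < 5%, so the approximation holds.)
pOH = 2.18, so pH = 14.00 − pOH = 11.82

pH = 11.82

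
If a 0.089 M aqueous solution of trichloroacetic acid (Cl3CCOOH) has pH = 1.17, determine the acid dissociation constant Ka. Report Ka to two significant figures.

Ka = 2.1 × 10^-1

[H+] = 10^(-1.17) = 6.76 × 10^-2 M
At equilibrium [HA] = 0.089 − 6.76 × 10^-2 = 2.14 × 10^-2 M
Ka = [H+][A-]/[HA] = (6.76 × 10^-2)² / 2.14 × 10^-2 = 2.1 × 10^-1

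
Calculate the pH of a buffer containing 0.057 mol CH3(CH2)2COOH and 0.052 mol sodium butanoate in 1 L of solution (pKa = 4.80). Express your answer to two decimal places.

Henderson–Hasselbalch: pH = pKa + log([CH3(CH2)2COO-]/[CH3(CH2)2COOH]) = 4.80 + log(0.052/0.057)
pH = 4.80 + (-0.040) = 4.76

pH = 4.76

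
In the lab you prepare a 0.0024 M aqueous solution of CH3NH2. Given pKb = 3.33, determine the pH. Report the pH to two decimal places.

CH3NH2 + H2O ⇌ CH3NH3+ + OH-
Kb = 10^(−3.33) = 4.68 × 10^-4
From the ICE table, Kb = [OH-]²/(0.0024 − [OH-]) = 4.68 × 10^-4.
[OH-] is not negligible relative to C₀; solve [OH-]² + 0.000468·[OH-] − 1.12e-06 = 0.
[OH-] = (−Kb + √(Kb² + 4·Kb·C₀))/2 = 8.51 × 10^-4 M
pOH = −log(8.51 × 10^-4) = 3.07; pH = 14.00 − 3.07 = 10.93

pH = 10.93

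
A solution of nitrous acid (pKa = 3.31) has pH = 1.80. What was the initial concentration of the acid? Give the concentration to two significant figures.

C₀ = 5.3 × 10^-1 M

[H+] = 10^(-1.80) = 1.58 × 10^-2 M = x
Ka = 10^(−3.31) = 4.90 × 10^-4
Ka = x²/(C₀ − x) ⇒ C₀ = x + x²/Ka
C₀ = 1.58 × 10^-2 + (1.58 × 10^-2)²/(4.90 × 10^-4) = 5.25 × 10^-1 M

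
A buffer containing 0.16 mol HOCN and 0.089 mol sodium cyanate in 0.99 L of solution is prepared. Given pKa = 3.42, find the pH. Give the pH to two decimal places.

pH = pKa + log([A⁻]/[HA]) = 3.42 + log(0.089/0.16)
pH = 3.42 + (-0.255) = 3.17

pH = 3.17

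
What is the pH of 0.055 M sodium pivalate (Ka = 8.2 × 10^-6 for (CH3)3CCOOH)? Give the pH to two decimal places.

(CH3)3CCOO- is the conjugate base of the weak acid (CH3)3CCOOH.
Kb = Kw/Ka = 1.0×10^-14 / 8.2 × 10^-6 = 1.22 × 10^-9
From the ICE table, Kb = x²/(0.055 − x) = 1.22 × 10^-9.
Neglecting x in the denominator: x = √(1.22 × 10^-9 × 0.055) = 8.19 × 10^-6 M
Check: 0.015% ionized — well under 5%, approximation valid.
pOH = −log(8.19 × 10^-6) = 5.09; pH = 14.00 − 5.09 = 8.91

pH = 8.91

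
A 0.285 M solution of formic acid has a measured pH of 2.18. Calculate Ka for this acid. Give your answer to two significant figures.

Ka = 1.6 × 10^-4

[H+] = 10^(-2.18) = 6.61 × 10^-3 M
At equilibrium [HA] = 0.285 − 6.61 × 10^-3 = 2.78 × 10^-1 M
Ka = [H+][A-]/[HA] = (6.61 × 10^-3)² / 2.78 × 10^-1 = 1.6 × 10^-4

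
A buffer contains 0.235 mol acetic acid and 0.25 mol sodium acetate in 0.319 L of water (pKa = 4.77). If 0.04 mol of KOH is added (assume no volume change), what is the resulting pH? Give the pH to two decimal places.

After neutralization: n(CH3COOH) = 0.195 mol, n(CH3COO-) = 0.29 mol.
pH = pKa + log([A⁻]/[HA]) = 4.77 + log(0.29/0.195) = 4.77 +0.172

pH = 4.94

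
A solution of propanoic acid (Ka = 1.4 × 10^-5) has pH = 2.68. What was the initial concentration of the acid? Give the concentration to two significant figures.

C₀ = 3.1 × 10^-1 M

[H+] = 10^(-2.68) = 2.09 × 10^-3 M = x
Ka = x²/(C₀ − x) ⇒ C₀ = x + x²/Ka
C₀ = 2.09 × 10^-3 + (2.09 × 10^-3)²/(1.4 × 10^-5) = 3.14 × 10^-1 M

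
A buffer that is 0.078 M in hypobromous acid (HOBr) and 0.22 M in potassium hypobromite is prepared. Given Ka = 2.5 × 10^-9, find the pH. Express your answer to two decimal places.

pKa = −log(2.5 × 10^-9) = 8.602
pH = pKa + log([A⁻]/[HA]) = 8.602 + log(0.22/0.078)
pH = 8.602 + (+0.450) = 9.05

pH = 9.05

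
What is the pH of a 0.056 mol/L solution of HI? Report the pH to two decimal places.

HI is a strong acid and dissociates completely, so [H+] = 0.056 M.
pH = -log(0.056) = 1.25

pH = 1.25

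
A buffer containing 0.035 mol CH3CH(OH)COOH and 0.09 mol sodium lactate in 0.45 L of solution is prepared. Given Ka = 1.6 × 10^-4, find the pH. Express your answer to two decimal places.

pKa = −log(1.6 × 10^-4) = 3.796
Using pH = pKa + log([base]/[acid]) with [base]/[acid] = 0.09/0.035:
pH = 3.796 + (+0.410) = 4.21

pH = 4.21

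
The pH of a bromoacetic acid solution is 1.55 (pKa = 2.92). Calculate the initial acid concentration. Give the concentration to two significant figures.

[H+] = 10^(-1.55) = 2.82 × 10^-2 M = x
Ka = 10^(−2.92) = 1.20 × 10^-3
Ka = x²/(C₀ − x) ⇒ C₀ = x + x²/Ka
C₀ = 2.82 × 10^-2 + (2.82 × 10^-2)²/(1.20 × 10^-3) = 6.91 × 10^-1 M

C₀ = 6.9 × 10^-1 M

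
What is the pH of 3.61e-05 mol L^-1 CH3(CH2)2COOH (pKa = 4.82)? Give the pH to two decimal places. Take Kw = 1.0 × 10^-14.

pH = 4.77

CH3(CH2)2COOH ⇌ CH3(CH2)2COO- + H+
Ka = 10^(−4.82) = 1.51 × 10^-5
From the ICE table, Ka = x²/(3.61e-05 − x) = 1.51 × 10^-5.
The 5% rule fails; solving x² + Ka·x − Ka·C₀ = 0 exactly:
x = (−Ka + √(Ka² + 4·Ka·C₀))/2 = 1.70 × 10^-5 M
pH = −log(1.70 × 10^-5) = 4.77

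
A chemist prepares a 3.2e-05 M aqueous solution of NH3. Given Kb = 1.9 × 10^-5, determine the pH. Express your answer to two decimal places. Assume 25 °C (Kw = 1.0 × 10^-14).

NH3 + H2O ⇌ NH4+ + OH-
From the ICE table, Kb = x²/(3.2e-05 − x) = 1.9 × 10^-5.
x is not negligible relative to C₀; solve x² + 1.9e-05·x − 6.08e-10 = 0.
x = (−Kb + √(Kb² + 4·Kb·C₀))/2 = 1.69 × 10^-5 M
pOH = −log(1.69 × 10^-5) = 4.77; pH = 14.00 − 4.77 = 9.23

pH = 9.23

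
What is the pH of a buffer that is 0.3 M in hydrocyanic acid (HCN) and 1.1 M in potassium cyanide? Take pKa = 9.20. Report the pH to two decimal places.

pH = 9.76

Henderson–Hasselbalch: pH = pKa + log([CN-]/[HCN]) = 9.20 + log(1.1/0.3)
pH = 9.20 + (+0.564) = 9.76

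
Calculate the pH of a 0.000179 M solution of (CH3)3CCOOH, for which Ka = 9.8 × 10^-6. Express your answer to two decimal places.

pH = 4.43

(CH3)3CCOOH ⇌ (CH3)3CCOO- + H+
Let x = [H+] at equilibrium. Ka = x²/(0.000179 − x).
x is not negligible relative to C₀; solve x² + 9.8e-06·x − 1.75e-09 = 0.
x = [−9.8e-06 + √(9.8e-06² + 7.02e-09)]/2 = 3.73 × 10^-5 M
pH = −log(3.73 × 10^-5) = 4.43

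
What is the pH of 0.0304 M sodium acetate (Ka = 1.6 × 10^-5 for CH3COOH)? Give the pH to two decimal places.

pH = 8.64

CH3COO- is the conjugate base of the weak acid CH3COOH.
Kb = Kw/Ka = 1.0×10^-14 / 1.6 × 10^-5 = 6.25 × 10^-10
Kb = [OH-]²/(0.0304 − [OH-]) = 6.25 × 10^-10
Assume [OH-] ≪ 0.0304: [OH-] ≈ √(6.25 × 10^-10 × 0.0304) = 4.36 × 10^-6 M
pOH = 5.36, so pH = 14.00 − pOH = 8.64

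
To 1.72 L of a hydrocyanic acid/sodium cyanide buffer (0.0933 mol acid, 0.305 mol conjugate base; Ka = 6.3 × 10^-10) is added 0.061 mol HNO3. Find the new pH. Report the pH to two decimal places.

After neutralization: n(HCN) = 0.154 mol, n(CN-) = 0.244 mol.
pKa = −log(6.3 × 10^-10) = 9.201
Henderson–Hasselbalch with mole ratio 0.244/0.154: pH = 9.201 + (+0.200)

pH = 9.40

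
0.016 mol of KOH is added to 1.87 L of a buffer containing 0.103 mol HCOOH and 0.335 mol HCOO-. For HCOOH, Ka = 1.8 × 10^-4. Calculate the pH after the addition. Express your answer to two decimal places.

pH = 4.35

OH- converts HCOOH to HCOO-: HCOOH → 0.087 mol, HCOO- → 0.351 mol.
pKa = −log(1.8 × 10^-4) = 3.745
pH = pKa + log([A⁻]/[HA]) = 3.745 + log(0.351/0.087) = 3.745 +0.606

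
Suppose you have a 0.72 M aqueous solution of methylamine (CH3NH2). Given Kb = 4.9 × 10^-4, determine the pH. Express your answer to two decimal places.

CH3NH2 + H2O ⇌ CH3NH3+ + OH-
Kb = [OH-]²/(0.72 − [OH-]) = 4.9 × 10^-4
Since Kb ≪ C₀, [OH-] ≈ √(Kb·C₀) = 1.88 × 10^-2 M.
pOH = 1.73, so pH = 14.00 − pOH = 12.27

pH = 12.27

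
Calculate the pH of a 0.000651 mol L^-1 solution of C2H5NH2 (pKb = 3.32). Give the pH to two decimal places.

C2H5NH2 + H2O ⇌ C2H5NH3+ + OH-
Kb = 10^(−3.32) = 4.79 × 10^-4
From the ICE table, Kb = [OH-]²/(0.000651 − [OH-]) = 4.79 × 10^-4.
The 5% rule fails; solving [OH-]² + Kb·[OH-] − Kb·C₀ = 0 exactly:
[OH-] = (−Kb + √(Kb² + 4·Kb·C₀))/2 = 3.68 × 10^-4 M
pOH = −log(3.68 × 10^-4) = 3.43; pH = 14.00 − 3.43 = 10.57

pH = 10.57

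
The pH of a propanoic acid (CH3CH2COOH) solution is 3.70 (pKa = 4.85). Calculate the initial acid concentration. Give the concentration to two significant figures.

C₀ = 3.0 × 10^-3 M

[H+] = 10^(-3.70) = 2.00 × 10^-4 M = x
Ka = 10^(−4.85) = 1.41 × 10^-5
Ka = x²/(C₀ − x) ⇒ C₀ = x + x²/Ka
C₀ = 2.00 × 10^-4 + (2.00 × 10^-4)²/(1.41 × 10^-5) = 3.04 × 10^-3 M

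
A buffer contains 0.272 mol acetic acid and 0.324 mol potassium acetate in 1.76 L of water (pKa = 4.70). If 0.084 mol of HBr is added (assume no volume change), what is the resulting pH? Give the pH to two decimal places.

pH = 4.53

After neutralization: n(CH3COOH) = 0.356 mol, n(CH3COO-) = 0.24 mol.
pH = pKa + log(n_CH3COO-/n_CH3COOH) = 4.70 + log(0.24/0.356) = 4.70 + (-0.171)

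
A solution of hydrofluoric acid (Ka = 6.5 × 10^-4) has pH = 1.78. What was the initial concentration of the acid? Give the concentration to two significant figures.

C₀ = 4.4 × 10^-1 M

[H+] = 10^(-1.78) = 1.66 × 10^-2 M = x
Ka = x²/(C₀ − x) ⇒ C₀ = x + x²/Ka
C₀ = 1.66 × 10^-2 + (1.66 × 10^-2)²/(6.5 × 10^-4) = 4.41 × 10^-1 M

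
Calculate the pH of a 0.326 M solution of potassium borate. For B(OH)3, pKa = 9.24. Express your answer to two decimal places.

B(OH)4- is the conjugate base of the weak acid B(OH)3.
Ka = 10^(−9.24) = 5.75 × 10^-10
Kb = Kw/Ka = 1.0×10^-14 / 5.75 × 10^-10 = 1.74 × 10^-5
Let x = [OH-] at equilibrium. Kb = x²/(0.326 − x).
Neglecting x in the denominator: x = √(1.74 × 10^-5 × 0.326) = 2.38 × 10^-3 M
(x/C₀ = 0.73% < 5%, so the approximation holds.)
pOH = −log(2.38 × 10^-3) = 2.62; pH = 14.00 − 2.62 = 11.38

pH = 11.38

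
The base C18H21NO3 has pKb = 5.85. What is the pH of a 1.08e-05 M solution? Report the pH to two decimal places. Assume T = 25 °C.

pH = 8.51

C18H21NO3 + H2O ⇌ C18H22NO3+ + OH-
Kb = 10^(−5.85) = 1.41 × 10^-6
Kb = [OH-]²/(1.08e-05 − [OH-]) = 1.41 × 10^-6
[OH-] is not negligible relative to C₀; solve [OH-]² + 1.41e-06·[OH-] − 1.52e-11 = 0.
[OH-] = (−Kb + √(Kb² + 4·Kb·C₀))/2 = 3.26 × 10^-6 M
pOH = −log(3.26 × 10^-6) = 5.49; pH = 14.00 − 5.49 = 8.51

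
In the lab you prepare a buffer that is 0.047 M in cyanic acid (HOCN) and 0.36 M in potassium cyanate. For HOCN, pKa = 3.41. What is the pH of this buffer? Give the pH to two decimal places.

Henderson–Hasselbalch: pH = pKa + log([OCN-]/[HOCN]) = 3.41 + log(0.36/0.047)
pH = 3.41 + (+0.884) = 4.29

pH = 4.29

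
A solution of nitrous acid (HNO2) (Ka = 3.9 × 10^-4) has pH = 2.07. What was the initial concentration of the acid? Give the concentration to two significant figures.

C₀ = 1.9 × 10^-1 M

[H+] = 10^(-2.07) = 8.51 × 10^-3 M = x
Ka = x²/(C₀ − x) ⇒ C₀ = x + x²/Ka
C₀ = 8.51 × 10^-3 + (8.51 × 10^-3)²/(3.9 × 10^-4) = 1.94 × 10^-1 M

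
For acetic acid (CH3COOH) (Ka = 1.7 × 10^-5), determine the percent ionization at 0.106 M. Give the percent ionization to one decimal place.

CH3COOH ⇌ CH3COO- + H+; let x = [H+] at equilibrium.
x ≈ √(Ka·C₀) = √(1.7 × 10^-5 × 0.106) = 1.34 × 10^-3 M
% ionization = x/C₀ × 100% = 1.34 × 10^-3/0.106 × 100% = 1.3%

1.3%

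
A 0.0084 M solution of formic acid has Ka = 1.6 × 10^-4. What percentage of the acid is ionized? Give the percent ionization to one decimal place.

HCOOH ⇌ HCOO- + H+; let x = [H+] at equilibrium.
Ka = x²/(C₀ − x); solving the quadratic gives x = 1.08 × 10^-3 M.
% ionization = x/C₀ × 100% = 1.08 × 10^-3/0.0084 × 100% = 12.9%

12.9%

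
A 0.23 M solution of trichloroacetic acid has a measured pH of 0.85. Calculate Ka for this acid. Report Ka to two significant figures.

[H+] = 10^(-0.85) = 1.41 × 10^-1 M
At equilibrium [HA] = 0.23 − 1.41 × 10^-1 = 8.90 × 10^-2 M
Ka = [H+][A-]/[HA] = (1.41 × 10^-1)² / 8.90 × 10^-2 = 2.2 × 10^-1

Ka = 2.2 × 10^-1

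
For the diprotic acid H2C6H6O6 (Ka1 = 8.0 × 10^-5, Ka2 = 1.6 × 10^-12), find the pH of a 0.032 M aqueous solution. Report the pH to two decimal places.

Ka1 ≫ Ka2, so treat the first dissociation as the only significant source of H+.
Ka1 = x²/(0.032 − x) = 8.0 × 10^-5
Solving the quadratic: x = (−Ka1 + √(Ka1² + 4·Ka1·C₀))/2 = 1.56 × 10^-3 M
pH = −log(1.56 × 10^-3) = 2.81

pH = 2.81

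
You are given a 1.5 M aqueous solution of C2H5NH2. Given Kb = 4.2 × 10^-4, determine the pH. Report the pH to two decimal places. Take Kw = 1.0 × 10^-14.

pH = 12.40

C2H5NH2 + H2O ⇌ C2H5NH3+ + OH-
Kb = [OH-]²/(1.5 − [OH-]) = 4.2 × 10^-4
Since Kb ≪ C₀, [OH-] ≈ √(Kb·C₀) = 2.51 × 10^-2 M.
pOH = 1.60, so pH = 14.00 − pOH = 12.40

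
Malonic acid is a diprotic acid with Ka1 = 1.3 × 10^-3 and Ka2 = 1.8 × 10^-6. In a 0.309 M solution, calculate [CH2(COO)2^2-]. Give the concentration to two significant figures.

1.8 × 10^-6 M

First ionization gives [H+] ≈ [CH2(COOH)COO-] = 1.94 × 10^-2 M.
Second step: Ka2 = [H+][CH2(COO)2^2-]/[CH2(COOH)COO-] ≈ [CH2(COO)2^2-] (since [H+] ≈ [CH2(COOH)COO-]).
So [CH2(COO)2^2-] ≈ Ka2.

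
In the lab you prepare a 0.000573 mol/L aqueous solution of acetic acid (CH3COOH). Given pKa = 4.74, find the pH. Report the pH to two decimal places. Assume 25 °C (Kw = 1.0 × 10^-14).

CH3COOH ⇌ CH3COO- + H+
Ka = 10^(−4.74) = 1.82 × 10^-5
Ka = [H+]²/(0.000573 − [H+]) = 1.82 × 10^-5
[H+] is not negligible relative to C₀; solve [H+]² + 1.82e-05·[H+] − 1.04e-08 = 0.
[H+] = (−Ka + √(Ka² + 4·Ka·C₀))/2 = 9.34 × 10^-5 M
pH = −log(9.34 × 10^-5) = 4.03

pH = 4.03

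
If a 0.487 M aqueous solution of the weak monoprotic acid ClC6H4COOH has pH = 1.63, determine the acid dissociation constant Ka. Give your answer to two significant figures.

Ka = 1.2 × 10^-3

[H+] = 10^(-1.63) = 2.34 × 10^-2 M
At equilibrium [HA] = 0.487 − 2.34 × 10^-2 = 4.64 × 10^-1 M
Ka = [H+][A-]/[HA] = (2.34 × 10^-2)² / 4.64 × 10^-1 = 1.2 × 10^-3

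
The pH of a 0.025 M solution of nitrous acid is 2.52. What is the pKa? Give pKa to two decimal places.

pKa = 3.38

[H+] = 10^(-2.52) = 3.02 × 10^-3 M
At equilibrium [HA] = 0.025 − 3.02 × 10^-3 = 2.20 × 10^-2 M
Ka = [H+][A-]/[HA] = (3.02 × 10^-3)² / 2.20 × 10^-2 = 4.15 × 10^-4
pKa = -log(4.15 × 10^-4) = 3.38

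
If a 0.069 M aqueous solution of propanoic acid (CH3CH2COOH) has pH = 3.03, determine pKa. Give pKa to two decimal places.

[H+] = 10^(-3.03) = 9.33 × 10^-4 M
At equilibrium [HA] = 0.069 − 9.33 × 10^-4 = 6.81 × 10^-2 M
Ka = [H+][A-]/[HA] = (9.33 × 10^-4)² / 6.81 × 10^-2 = 1.28 × 10^-5
pKa = -log(1.28 × 10^-5) = 4.89

pKa = 4.89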